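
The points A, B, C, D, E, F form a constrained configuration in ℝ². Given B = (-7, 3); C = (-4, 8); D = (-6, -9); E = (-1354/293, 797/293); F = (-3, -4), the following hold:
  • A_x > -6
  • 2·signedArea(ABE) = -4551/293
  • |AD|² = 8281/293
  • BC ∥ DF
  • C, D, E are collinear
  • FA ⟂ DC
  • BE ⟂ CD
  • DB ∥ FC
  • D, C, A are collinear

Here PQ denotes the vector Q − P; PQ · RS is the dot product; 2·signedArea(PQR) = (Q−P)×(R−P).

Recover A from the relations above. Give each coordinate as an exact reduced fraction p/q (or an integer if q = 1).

A = (-1576/293, -1090/293)

1. A_x = -1576/293  [D, C, A are collinear ∩ FA ⟂ DC]
2. A_y = -1090/293  [D, C, A are collinear ∩ FA ⟂ DC]
   → A = (-1576/293, -1090/293)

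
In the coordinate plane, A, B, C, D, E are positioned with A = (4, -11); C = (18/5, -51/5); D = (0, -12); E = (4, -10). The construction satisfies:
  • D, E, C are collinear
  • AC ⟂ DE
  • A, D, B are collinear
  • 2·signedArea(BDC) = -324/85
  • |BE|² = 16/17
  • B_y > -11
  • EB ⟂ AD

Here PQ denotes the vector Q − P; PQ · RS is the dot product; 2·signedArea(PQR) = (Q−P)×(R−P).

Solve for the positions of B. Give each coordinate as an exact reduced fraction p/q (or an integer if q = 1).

1. B_x = 72/17  [A, D, B are collinear ∩ EB ⟂ AD]
2. B_y = -186/17  [A, D, B are collinear ∩ EB ⟂ AD]
   → B = (72/17, -186/17)

B = (72/17, -186/17)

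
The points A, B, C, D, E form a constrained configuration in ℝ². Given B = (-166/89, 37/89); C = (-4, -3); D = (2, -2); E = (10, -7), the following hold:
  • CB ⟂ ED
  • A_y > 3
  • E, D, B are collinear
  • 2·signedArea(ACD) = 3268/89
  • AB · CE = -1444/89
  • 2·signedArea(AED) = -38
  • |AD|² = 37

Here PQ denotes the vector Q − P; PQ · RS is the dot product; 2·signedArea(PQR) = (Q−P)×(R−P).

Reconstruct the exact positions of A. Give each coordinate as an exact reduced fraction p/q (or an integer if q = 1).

1. A_x = 24/89  [2·signedArea(ACD) = 3268/89 ∩ 2·signedArea(AED) = -38]
2. A_y = 341/89  [2·signedArea(ACD) = 3268/89 ∩ 2·signedArea(AED) = -38]
   → A = (24/89, 341/89)

A = (24/89, 341/89)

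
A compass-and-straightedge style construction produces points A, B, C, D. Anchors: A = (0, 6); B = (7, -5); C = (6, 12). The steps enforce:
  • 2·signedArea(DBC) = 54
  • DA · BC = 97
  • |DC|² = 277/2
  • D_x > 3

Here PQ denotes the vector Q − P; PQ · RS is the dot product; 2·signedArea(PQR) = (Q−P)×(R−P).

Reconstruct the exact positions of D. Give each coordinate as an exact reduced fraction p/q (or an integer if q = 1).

D = (7/2, 1/2)

1. D_x = 7/2  [DA · BC = 97 ∩ 2·signedArea(DBC) = 54]
2. D_y = 1/2  [DA · BC = 97 ∩ 2·signedArea(DBC) = 54]
   → D = (7/2, 1/2)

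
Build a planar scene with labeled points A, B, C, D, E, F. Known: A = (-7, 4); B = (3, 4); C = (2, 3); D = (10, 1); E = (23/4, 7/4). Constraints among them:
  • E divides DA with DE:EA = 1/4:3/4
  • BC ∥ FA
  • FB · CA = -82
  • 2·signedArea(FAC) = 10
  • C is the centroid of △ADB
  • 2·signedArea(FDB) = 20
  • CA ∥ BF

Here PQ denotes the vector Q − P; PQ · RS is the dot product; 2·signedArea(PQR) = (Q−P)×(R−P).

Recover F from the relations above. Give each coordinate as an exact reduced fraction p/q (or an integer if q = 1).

1. F_x = -6  [BC ∥ FA ∩ CA ∥ BF]
2. F_y = 5  [BC ∥ FA ∩ CA ∥ BF]
   → F = (-6, 5)

F = (-6, 5)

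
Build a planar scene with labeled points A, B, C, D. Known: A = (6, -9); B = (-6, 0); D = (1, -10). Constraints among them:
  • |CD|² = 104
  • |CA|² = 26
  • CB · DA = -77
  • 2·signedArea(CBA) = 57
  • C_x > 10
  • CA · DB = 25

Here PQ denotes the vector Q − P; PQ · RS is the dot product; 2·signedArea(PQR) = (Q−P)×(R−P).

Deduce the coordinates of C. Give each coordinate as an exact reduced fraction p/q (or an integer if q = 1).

1. C_x = 11  [2·signedArea(CBA) = 57 ∩ CA · DB = 25]
2. C_y = -8  [2·signedArea(CBA) = 57 ∩ CA · DB = 25]
   → C = (11, -8)

C = (11, -8)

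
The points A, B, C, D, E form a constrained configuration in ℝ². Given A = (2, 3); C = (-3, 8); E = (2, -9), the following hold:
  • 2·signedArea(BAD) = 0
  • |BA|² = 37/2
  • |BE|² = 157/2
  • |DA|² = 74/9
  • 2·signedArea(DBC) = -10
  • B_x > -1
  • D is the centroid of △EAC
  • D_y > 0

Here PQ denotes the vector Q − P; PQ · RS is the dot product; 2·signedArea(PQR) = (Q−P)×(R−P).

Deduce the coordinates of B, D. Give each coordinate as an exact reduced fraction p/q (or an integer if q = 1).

1. D_x = 1/3  [D is the centroid of △EAC]
2. D_y = 2/3  [D is the centroid of △EAC]
   → D = (1/3, 2/3)
3. B_x = -1/2  [2·signedArea(BAD) = 0 ∩ 2·signedArea(DBC) = -10]
4. B_y = -1/2  [2·signedArea(BAD) = 0 ∩ 2·signedArea(DBC) = -10]
   → B = (-1/2, -1/2)

B = (-1/2, -1/2)
D = (1/3, 2/3)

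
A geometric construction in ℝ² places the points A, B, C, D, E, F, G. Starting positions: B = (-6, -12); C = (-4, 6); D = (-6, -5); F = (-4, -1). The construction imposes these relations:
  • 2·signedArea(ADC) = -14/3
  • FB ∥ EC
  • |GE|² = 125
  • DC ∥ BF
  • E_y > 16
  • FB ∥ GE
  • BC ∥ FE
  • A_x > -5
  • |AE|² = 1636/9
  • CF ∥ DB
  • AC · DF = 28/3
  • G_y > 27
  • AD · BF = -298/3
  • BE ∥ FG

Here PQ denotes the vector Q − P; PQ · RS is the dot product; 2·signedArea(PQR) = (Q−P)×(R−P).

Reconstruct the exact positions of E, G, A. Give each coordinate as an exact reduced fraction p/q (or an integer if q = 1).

1. E_x = -2  [FB ∥ EC ∩ BC ∥ FE]
2. E_y = 17  [FB ∥ EC ∩ BC ∥ FE]
   → E = (-2, 17)
3. G_x = 0  [FB ∥ GE ∩ BE ∥ FG]
4. G_y = 28  [FB ∥ GE ∩ BE ∥ FG]
   → G = (0, 28)
5. A_x = -4  [2·signedArea(ADC) = -14/3 ∩ AC · DF = 28/3]
6. A_y = 11/3  [2·signedArea(ADC) = -14/3 ∩ AC · DF = 28/3]
   → A = (-4, 11/3)

A = (-4, 11/3)
E = (-2, 17)
G = (0, 28)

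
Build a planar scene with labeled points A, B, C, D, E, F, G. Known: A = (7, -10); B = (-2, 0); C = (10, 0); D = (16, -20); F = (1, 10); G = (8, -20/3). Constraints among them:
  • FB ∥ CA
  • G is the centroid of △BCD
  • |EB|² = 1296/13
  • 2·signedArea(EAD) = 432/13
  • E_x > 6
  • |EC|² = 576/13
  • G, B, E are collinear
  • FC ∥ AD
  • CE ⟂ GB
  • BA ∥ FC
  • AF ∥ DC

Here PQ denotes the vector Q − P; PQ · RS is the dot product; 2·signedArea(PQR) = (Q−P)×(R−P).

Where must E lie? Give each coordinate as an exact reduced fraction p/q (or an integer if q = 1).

E = (82/13, -72/13)

1. E_x = 82/13  [G, B, E are collinear ∩ CE ⟂ GB]
2. E_y = -72/13  [G, B, E are collinear ∩ CE ⟂ GB]
   → E = (82/13, -72/13)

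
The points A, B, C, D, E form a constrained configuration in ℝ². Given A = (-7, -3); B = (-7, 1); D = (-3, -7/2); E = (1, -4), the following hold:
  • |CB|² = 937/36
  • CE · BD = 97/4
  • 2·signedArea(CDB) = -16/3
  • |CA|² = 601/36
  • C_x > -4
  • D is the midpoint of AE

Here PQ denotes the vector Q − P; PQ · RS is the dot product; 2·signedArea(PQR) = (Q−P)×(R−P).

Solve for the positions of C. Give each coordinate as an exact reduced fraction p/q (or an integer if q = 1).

1. C_x = -3  [2·signedArea(CDB) = -16/3 ∩ CE · BD = 97/4]
2. C_y = -13/6  [2·signedArea(CDB) = -16/3 ∩ CE · BD = 97/4]
   → C = (-3, -13/6)

C = (-3, -13/6)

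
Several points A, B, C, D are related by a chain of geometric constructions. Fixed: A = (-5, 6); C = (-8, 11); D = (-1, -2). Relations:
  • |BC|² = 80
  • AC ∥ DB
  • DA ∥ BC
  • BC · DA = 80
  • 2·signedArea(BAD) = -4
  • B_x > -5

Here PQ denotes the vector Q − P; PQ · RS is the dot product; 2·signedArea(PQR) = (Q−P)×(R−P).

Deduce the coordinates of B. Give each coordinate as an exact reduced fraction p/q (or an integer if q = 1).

B = (-4, 3)

1. B_x = -4  [DA ∥ BC ∩ AC ∥ DB]
2. B_y = 3  [DA ∥ BC ∩ AC ∥ DB]
   → B = (-4, 3)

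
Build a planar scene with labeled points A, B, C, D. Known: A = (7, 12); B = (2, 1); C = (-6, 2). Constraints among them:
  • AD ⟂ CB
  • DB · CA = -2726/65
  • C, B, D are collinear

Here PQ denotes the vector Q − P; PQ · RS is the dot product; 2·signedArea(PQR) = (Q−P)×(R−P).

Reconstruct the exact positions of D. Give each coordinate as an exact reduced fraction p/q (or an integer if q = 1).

D = (362/65, 36/65)

1. D_x = 362/65  [C, B, D are collinear ∩ AD ⟂ CB]
2. D_y = 36/65  [C, B, D are collinear ∩ AD ⟂ CB]
   → D = (362/65, 36/65)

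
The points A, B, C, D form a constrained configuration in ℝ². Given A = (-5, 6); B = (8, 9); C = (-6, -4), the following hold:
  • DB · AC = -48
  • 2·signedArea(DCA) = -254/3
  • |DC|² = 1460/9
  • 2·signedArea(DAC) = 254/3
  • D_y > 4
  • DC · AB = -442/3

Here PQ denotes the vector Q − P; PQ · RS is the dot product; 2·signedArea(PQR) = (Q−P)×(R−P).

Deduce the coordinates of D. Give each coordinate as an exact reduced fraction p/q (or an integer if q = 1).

D = (10/3, 14/3)

1. D_x = 10/3  [2·signedArea(DCA) = -254/3 ∩ DC · AB = -442/3]
2. D_y = 14/3  [2·signedArea(DCA) = -254/3 ∩ DC · AB = -442/3]
   → D = (10/3, 14/3)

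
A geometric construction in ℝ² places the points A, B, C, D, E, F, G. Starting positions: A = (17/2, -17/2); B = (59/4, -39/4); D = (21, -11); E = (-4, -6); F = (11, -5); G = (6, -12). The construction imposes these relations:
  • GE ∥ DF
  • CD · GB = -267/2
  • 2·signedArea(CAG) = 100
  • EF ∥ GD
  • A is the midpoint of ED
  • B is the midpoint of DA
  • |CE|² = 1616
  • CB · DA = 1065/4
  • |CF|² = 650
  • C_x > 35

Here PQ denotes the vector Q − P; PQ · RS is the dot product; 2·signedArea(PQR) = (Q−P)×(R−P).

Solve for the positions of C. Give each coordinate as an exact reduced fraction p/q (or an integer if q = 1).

C = (36, -10)

1. C_x = 36  [2·signedArea(CAG) = 100 ∩ CB · DA = 1065/4]
2. C_y = -10  [2·signedArea(CAG) = 100 ∩ CB · DA = 1065/4]
   → C = (36, -10)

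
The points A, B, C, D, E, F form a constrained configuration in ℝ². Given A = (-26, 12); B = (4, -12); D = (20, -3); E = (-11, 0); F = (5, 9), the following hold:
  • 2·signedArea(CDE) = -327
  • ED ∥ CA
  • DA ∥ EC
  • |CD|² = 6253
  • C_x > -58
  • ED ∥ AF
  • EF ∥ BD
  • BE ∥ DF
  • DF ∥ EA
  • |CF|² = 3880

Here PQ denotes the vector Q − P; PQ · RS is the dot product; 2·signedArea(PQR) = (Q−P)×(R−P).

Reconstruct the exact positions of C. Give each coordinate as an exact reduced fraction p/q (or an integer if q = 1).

C = (-57, 15)

1. C_x = -57  [ED ∥ CA ∩ DA ∥ EC]
2. C_y = 15  [ED ∥ CA ∩ DA ∥ EC]
   → C = (-57, 15)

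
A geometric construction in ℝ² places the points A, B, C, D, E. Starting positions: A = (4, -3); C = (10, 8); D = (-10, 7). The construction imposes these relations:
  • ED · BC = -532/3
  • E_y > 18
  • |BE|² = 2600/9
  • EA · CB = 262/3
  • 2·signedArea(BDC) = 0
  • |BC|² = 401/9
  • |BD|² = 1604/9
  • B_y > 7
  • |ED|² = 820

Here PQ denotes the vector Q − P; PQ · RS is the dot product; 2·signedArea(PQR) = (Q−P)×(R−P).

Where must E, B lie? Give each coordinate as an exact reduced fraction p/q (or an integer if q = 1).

1. B_x = 10/3  [line -1·x + 20·y + -150 = 0 ∩ |BD|² = 1604/9]
2. B_y = 23/3  [line -1·x + 20·y + -150 = 0 ∩ |BD|² = 1604/9]
   → B = (10/3, 23/3)
3. E_x = 16  [line 20/3·x + 1/3·y + -113 = 0 ∩ |ED|² = 820]
4. E_y = 19  [line 20/3·x + 1/3·y + -113 = 0 ∩ |ED|² = 820]
   → E = (16, 19)

B = (10/3, 23/3)
E = (16, 19)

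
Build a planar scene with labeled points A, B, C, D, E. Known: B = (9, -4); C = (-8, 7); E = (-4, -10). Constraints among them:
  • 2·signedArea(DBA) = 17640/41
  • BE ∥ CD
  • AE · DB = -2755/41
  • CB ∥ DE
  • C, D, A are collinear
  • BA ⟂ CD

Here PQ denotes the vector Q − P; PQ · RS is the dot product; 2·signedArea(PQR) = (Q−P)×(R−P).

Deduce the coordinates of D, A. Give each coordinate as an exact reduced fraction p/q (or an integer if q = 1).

1. D_x = -21  [CB ∥ DE ∩ BE ∥ CD]
2. D_y = 1  [CB ∥ DE ∩ BE ∥ CD]
   → D = (-21, 1)
3. A_x = 75/41  [C, D, A are collinear ∩ BA ⟂ CD]
4. A_y = 473/41  [C, D, A are collinear ∩ BA ⟂ CD]
   → A = (75/41, 473/41)

A = (75/41, 473/41)
D = (-21, 1)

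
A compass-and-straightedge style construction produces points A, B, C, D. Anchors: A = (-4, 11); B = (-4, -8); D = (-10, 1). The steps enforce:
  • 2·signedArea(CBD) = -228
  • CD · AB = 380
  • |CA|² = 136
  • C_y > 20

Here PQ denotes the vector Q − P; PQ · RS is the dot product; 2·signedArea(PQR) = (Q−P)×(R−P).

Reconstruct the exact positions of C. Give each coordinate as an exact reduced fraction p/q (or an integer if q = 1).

C = (2, 21)

1. C_x = 2  [CD · AB = 380 ∩ 2·signedArea(CBD) = -228]
2. C_y = 21  [CD · AB = 380 ∩ 2·signedArea(CBD) = -228]
   → C = (2, 21)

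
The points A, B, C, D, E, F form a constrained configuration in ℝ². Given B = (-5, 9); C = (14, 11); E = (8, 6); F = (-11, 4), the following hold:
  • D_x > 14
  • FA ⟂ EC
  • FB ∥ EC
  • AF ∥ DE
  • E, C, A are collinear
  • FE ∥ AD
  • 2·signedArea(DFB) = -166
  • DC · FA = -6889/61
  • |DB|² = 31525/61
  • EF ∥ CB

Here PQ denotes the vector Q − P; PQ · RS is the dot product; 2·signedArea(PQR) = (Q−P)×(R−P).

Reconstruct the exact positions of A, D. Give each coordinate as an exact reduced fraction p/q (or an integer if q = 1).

A = (-256/61, -254/61)
D = (903/61, -132/61)

1. A_x = -256/61  [E, C, A are collinear ∩ FA ⟂ EC]
2. A_y = -254/61  [E, C, A are collinear ∩ FA ⟂ EC]
   → A = (-256/61, -254/61)
3. D_x = 903/61  [AF ∥ DE ∩ FE ∥ AD]
4. D_y = -132/61  [AF ∥ DE ∩ FE ∥ AD]
   → D = (903/61, -132/61)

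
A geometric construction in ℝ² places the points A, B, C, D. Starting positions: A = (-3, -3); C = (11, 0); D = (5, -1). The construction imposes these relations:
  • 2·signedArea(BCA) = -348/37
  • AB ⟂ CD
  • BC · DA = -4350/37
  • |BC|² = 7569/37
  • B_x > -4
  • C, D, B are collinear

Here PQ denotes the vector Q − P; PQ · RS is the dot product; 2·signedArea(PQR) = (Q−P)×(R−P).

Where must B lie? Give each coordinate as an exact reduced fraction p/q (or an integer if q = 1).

1. B_x = -115/37  [C, D, B are collinear ∩ AB ⟂ CD]
2. B_y = -87/37  [C, D, B are collinear ∩ AB ⟂ CD]
   → B = (-115/37, -87/37)

B = (-115/37, -87/37)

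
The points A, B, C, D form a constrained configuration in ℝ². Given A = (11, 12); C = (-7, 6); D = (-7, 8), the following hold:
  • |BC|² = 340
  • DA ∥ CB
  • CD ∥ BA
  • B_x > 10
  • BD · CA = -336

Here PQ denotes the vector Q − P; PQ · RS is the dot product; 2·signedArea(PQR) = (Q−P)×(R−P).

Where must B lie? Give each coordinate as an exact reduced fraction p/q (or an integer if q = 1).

B = (11, 10)

1. B_x = 11  [CD ∥ BA ∩ DA ∥ CB]
2. B_y = 10  [CD ∥ BA ∩ DA ∥ CB]
   → B = (11, 10)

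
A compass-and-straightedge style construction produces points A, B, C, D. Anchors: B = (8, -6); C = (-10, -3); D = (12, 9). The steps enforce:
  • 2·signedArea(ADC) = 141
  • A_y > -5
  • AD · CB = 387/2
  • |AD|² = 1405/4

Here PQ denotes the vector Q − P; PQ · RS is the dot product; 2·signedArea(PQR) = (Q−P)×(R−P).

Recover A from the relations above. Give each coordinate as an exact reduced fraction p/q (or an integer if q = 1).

A = (-1, -9/2)

1. A_x = -1  [2·signedArea(ADC) = 141 ∩ AD · CB = 387/2]
2. A_y = -9/2  [2·signedArea(ADC) = 141 ∩ AD · CB = 387/2]
   → A = (-1, -9/2)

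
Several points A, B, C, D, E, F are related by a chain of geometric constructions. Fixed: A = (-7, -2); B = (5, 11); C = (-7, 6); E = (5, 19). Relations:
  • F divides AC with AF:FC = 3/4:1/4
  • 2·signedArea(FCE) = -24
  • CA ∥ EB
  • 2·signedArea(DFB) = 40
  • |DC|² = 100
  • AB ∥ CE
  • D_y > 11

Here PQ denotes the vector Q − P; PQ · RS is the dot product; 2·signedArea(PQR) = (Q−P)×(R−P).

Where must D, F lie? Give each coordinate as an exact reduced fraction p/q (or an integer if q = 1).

1. F_x = -7  [F divides AC with AF:FC = 3/4:1/4]
2. F_y = 4  [F divides AC with AF:FC = 3/4:1/4]
   → F = (-7, 4)
3. D_x = 1  [line -7·x + 12·y + -137 = 0 ∩ |DC|² = 100]
4. D_y = 12  [line -7·x + 12·y + -137 = 0 ∩ |DC|² = 100]
   → D = (1, 12)

D = (1, 12)
F = (-7, 4)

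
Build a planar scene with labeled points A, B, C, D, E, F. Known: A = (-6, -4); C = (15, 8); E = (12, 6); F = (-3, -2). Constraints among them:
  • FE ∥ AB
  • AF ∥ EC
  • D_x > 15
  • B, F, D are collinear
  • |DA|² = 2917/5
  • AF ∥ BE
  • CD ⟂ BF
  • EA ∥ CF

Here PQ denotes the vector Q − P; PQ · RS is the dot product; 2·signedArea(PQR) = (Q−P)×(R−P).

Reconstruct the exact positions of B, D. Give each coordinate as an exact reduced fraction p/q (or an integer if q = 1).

1. B_x = 9  [AF ∥ BE ∩ FE ∥ AB]
2. B_y = 4  [AF ∥ BE ∩ FE ∥ AB]
   → B = (9, 4)
3. D_x = 77/5  [B, F, D are collinear ∩ CD ⟂ BF]
4. D_y = 36/5  [B, F, D are collinear ∩ CD ⟂ BF]
   → D = (77/5, 36/5)

B = (9, 4)
D = (77/5, 36/5)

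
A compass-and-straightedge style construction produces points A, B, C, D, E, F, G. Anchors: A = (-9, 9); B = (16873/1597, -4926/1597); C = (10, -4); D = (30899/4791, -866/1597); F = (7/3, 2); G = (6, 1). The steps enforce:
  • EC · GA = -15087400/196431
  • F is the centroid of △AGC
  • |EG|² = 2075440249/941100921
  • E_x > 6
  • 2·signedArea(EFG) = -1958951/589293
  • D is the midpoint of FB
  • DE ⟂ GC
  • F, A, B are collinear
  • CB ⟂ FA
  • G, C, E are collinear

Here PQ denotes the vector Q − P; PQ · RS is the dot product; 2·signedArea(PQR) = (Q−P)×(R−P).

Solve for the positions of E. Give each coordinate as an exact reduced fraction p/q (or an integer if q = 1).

E = (1360814/196431, -31354/196431)

1. E_x = 1360814/196431  [G, C, E are collinear ∩ DE ⟂ GC]
2. E_y = -31354/196431  [G, C, E are collinear ∩ DE ⟂ GC]
   → E = (1360814/196431, -31354/196431)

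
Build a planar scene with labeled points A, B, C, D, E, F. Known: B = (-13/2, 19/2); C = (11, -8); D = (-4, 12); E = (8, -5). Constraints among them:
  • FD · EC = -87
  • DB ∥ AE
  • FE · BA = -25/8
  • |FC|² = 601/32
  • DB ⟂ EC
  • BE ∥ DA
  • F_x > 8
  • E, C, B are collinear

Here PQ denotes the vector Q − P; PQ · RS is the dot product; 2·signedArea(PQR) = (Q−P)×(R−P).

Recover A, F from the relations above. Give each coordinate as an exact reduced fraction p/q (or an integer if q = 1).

A = (21/2, -5/2)
F = (69/8, -35/8)

1. A_x = 21/2  [DB ∥ AE ∩ BE ∥ DA]
2. A_y = -5/2  [DB ∥ AE ∩ BE ∥ DA]
   → A = (21/2, -5/2)
3. F_x = 69/8  [FD · EC = -87 ∩ FE · BA = -25/8]
4. F_y = -35/8  [FD · EC = -87 ∩ FE · BA = -25/8]
   → F = (69/8, -35/8)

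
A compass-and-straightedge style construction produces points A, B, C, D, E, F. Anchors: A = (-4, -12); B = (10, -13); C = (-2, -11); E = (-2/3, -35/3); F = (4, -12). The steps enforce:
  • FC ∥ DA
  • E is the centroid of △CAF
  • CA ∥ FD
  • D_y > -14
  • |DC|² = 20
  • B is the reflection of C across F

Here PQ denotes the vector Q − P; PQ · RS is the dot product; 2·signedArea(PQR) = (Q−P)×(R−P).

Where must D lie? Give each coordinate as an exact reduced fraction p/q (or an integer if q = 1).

D = (2, -13)

1. D_x = 2  [FC ∥ DA ∩ CA ∥ FD]
2. D_y = -13  [FC ∥ DA ∩ CA ∥ FD]
   → D = (2, -13)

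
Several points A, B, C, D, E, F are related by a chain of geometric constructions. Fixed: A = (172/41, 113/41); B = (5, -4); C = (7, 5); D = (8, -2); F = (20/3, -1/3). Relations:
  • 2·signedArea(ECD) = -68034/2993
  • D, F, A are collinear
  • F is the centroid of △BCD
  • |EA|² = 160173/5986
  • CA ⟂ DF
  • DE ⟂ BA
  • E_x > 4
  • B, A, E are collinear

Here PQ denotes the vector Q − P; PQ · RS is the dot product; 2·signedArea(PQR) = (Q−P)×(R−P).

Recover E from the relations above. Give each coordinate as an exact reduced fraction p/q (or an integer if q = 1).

1. E_x = 28775/5986  [B, A, E are collinear ∩ DE ⟂ BA]
2. E_y = -14249/5986  [B, A, E are collinear ∩ DE ⟂ BA]
   → E = (28775/5986, -14249/5986)

E = (28775/5986, -14249/5986)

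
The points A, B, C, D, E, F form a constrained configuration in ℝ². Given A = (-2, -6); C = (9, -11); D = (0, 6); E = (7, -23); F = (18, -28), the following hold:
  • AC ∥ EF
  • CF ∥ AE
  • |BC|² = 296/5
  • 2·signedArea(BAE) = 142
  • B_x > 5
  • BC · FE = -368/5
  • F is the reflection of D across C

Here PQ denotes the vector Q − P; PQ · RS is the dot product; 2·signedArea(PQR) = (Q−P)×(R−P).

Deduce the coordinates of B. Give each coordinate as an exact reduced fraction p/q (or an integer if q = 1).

1. B_x = 27/5  [2·signedArea(BAE) = 142 ∩ BC · FE = -368/5]
2. B_y = -21/5  [2·signedArea(BAE) = 142 ∩ BC · FE = -368/5]
   → B = (27/5, -21/5)

B = (27/5, -21/5)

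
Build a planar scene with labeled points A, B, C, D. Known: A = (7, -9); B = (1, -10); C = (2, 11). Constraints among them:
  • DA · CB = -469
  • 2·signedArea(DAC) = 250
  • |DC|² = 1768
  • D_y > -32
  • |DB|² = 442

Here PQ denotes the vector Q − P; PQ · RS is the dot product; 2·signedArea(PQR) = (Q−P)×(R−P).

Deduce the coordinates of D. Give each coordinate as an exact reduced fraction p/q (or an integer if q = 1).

1. D_x = 0  [2·signedArea(DAC) = 250 ∩ DA · CB = -469]
2. D_y = -31  [2·signedArea(DAC) = 250 ∩ DA · CB = -469]
   → D = (0, -31)

D = (0, -31)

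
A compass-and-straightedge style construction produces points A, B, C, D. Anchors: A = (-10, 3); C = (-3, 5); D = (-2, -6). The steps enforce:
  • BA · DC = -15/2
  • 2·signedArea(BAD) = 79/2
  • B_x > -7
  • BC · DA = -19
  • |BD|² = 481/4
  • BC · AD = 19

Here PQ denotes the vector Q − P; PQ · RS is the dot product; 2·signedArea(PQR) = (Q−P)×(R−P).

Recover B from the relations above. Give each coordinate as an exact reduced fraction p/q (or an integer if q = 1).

B = (-13/2, 4)

1. B_x = -13/2  [BA · DC = -15/2 ∩ BC · DA = -19]
2. B_y = 4  [BA · DC = -15/2 ∩ BC · DA = -19]
   → B = (-13/2, 4)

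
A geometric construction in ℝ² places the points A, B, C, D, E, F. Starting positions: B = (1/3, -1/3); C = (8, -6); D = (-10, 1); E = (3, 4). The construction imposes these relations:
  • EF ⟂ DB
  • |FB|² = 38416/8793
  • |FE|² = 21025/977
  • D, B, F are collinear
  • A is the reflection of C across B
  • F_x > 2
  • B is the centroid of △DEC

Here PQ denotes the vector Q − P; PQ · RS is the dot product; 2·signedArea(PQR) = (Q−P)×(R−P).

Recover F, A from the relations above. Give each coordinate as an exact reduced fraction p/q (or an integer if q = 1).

1. F_x = 2351/977  [D, B, F are collinear ∩ EF ⟂ DB]
2. F_y = -587/977  [D, B, F are collinear ∩ EF ⟂ DB]
   → F = (2351/977, -587/977)
3. A_x = -22/3  [A is the reflection of C across B]
4. A_y = 16/3  [A is the reflection of C across B]
   → A = (-22/3, 16/3)

A = (-22/3, 16/3)
F = (2351/977, -587/977)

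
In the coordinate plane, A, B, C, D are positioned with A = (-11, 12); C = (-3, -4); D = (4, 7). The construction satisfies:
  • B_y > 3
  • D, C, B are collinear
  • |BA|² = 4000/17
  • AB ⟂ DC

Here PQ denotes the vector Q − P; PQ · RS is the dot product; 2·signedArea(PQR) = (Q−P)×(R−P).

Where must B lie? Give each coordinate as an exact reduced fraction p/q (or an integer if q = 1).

B = (33/17, 64/17)

1. B_x = 33/17  [D, C, B are collinear ∩ AB ⟂ DC]
2. B_y = 64/17  [D, C, B are collinear ∩ AB ⟂ DC]
   → B = (33/17, 64/17)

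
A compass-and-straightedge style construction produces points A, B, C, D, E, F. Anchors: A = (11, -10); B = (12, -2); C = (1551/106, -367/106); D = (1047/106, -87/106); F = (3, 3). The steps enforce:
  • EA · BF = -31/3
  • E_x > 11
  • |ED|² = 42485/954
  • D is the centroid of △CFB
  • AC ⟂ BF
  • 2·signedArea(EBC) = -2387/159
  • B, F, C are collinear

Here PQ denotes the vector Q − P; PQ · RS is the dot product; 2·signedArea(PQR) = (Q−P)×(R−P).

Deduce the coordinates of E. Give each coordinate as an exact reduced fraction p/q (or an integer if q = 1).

1. E_x = 34/3  [2·signedArea(EBC) = -2387/159 ∩ EA · BF = -31/3]
2. E_y = -22/3  [2·signedArea(EBC) = -2387/159 ∩ EA · BF = -31/3]
   → E = (34/3, -22/3)

E = (34/3, -22/3)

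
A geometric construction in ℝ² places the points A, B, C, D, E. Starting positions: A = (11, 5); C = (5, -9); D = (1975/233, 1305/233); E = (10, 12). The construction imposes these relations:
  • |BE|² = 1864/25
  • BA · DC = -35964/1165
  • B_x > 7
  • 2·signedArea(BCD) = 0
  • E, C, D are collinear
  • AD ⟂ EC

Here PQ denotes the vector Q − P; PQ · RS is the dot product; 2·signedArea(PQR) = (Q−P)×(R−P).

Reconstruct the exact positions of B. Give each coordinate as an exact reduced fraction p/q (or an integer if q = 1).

1. B_x = 8  [2·signedArea(BCD) = 0 ∩ BA · DC = -35964/1165]
2. B_y = 18/5  [2·signedArea(BCD) = 0 ∩ BA · DC = -35964/1165]
   → B = (8, 18/5)

B = (8, 18/5)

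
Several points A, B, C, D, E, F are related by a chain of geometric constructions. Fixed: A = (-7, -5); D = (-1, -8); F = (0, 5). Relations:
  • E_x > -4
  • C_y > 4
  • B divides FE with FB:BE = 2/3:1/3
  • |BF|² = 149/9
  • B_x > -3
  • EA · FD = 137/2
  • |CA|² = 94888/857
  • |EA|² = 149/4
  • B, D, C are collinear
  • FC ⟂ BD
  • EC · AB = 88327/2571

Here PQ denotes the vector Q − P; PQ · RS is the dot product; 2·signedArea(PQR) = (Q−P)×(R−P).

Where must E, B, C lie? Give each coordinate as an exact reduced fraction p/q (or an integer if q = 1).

B = (-7/3, 5/3)
C = (-2349/857, 3961/857)
E = (-7/2, 0)

1. E_x = -7/2  [line 1·x + 13·y + 7/2 = 0 ∩ |EA|² = 149/4]
2. E_y = 0  [line 1·x + 13·y + 7/2 = 0 ∩ |EA|² = 149/4]
   → E = (-7/2, 0)
3. B_x = -7/3  [B divides FE with FB:BE = 2/3:1/3]
4. B_y = 5/3  [B divides FE with FB:BE = 2/3:1/3]
   → B = (-7/3, 5/3)
5. C_x = -2349/857  [B, D, C are collinear ∩ FC ⟂ BD]
6. C_y = 3961/857  [B, D, C are collinear ∩ FC ⟂ BD]
   → C = (-2349/857, 3961/857)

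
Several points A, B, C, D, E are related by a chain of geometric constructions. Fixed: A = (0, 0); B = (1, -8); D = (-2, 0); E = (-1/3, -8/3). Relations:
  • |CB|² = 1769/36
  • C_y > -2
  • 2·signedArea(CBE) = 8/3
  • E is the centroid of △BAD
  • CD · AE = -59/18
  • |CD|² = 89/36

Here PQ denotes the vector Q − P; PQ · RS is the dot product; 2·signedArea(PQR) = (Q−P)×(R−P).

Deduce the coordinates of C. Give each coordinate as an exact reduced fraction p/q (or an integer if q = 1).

C = (-7/6, -4/3)

1. C_x = -7/6  [CD · AE = -59/18 ∩ 2·signedArea(CBE) = 8/3]
2. C_y = -4/3  [CD · AE = -59/18 ∩ 2·signedArea(CBE) = 8/3]
   → C = (-7/6, -4/3)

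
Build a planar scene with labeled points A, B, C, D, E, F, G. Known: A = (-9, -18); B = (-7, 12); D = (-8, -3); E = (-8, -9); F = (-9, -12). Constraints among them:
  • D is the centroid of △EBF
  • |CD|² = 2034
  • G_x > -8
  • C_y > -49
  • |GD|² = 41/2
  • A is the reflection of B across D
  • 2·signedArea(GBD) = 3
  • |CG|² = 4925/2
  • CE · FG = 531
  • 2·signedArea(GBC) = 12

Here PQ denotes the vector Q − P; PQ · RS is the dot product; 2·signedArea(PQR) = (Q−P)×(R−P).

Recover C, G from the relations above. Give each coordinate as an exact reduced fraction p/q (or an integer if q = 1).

C = (-11, -48)
G = (-15/2, 3/2)

1. G_x = -15/2  [line 15·x + -1·y + 114 = 0 ∩ |GD|² = 41/2]
2. G_y = 3/2  [line 15·x + -1·y + 114 = 0 ∩ |GD|² = 41/2]
   → G = (-15/2, 3/2)
3. C_x = -11  [CE · FG = 531 ∩ 2·signedArea(GBC) = 12]
4. C_y = -48  [CE · FG = 531 ∩ 2·signedArea(GBC) = 12]
   → C = (-11, -48)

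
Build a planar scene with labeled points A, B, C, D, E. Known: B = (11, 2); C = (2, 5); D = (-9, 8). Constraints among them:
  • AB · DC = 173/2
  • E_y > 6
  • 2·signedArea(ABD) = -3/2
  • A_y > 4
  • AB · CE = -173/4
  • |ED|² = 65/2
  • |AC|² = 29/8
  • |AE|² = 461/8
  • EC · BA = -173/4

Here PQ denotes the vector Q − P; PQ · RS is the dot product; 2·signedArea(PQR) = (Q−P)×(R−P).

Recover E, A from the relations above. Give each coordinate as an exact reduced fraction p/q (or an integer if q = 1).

1. A_x = 15/4  [2·signedArea(ABD) = -3/2 ∩ AB · DC = 173/2]
2. A_y = 17/4  [2·signedArea(ABD) = -3/2 ∩ AB · DC = 173/2]
   → A = (15/4, 17/4)
3. E_x = -7/2  [line 29/4·x + -9/4·y + 40 = 0 ∩ |AE|² = 461/8]
4. E_y = 13/2  [line 29/4·x + -9/4·y + 40 = 0 ∩ |AE|² = 461/8]
   → E = (-7/2, 13/2)

A = (15/4, 17/4)
E = (-7/2, 13/2)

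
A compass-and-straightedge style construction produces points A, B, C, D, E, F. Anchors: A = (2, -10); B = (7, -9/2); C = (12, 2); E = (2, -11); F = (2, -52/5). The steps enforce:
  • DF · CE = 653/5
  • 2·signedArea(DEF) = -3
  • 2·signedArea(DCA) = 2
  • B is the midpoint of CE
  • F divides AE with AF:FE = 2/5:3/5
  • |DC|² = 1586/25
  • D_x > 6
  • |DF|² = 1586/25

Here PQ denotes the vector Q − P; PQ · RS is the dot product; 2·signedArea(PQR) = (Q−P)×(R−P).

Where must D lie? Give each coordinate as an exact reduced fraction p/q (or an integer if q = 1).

1. D_x = 7  [2·signedArea(DEF) = -3 ∩ DF · CE = 653/5]
2. D_y = -21/5  [2·signedArea(DEF) = -3 ∩ DF · CE = 653/5]
   → D = (7, -21/5)

D = (7, -21/5)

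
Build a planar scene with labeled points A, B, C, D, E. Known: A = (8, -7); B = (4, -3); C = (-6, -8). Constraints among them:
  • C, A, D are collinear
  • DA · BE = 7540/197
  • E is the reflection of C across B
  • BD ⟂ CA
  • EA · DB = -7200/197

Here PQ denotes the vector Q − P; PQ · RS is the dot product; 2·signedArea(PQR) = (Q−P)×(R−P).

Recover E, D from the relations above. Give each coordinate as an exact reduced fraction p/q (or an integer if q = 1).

1. E_x = 14  [E is the reflection of C across B]
2. E_y = 2  [E is the reflection of C across B]
   → E = (14, 2)
3. D_x = 848/197  [C, A, D are collinear ∩ BD ⟂ CA]
4. D_y = -1431/197  [C, A, D are collinear ∩ BD ⟂ CA]
   → D = (848/197, -1431/197)

D = (848/197, -1431/197)
E = (14, 2)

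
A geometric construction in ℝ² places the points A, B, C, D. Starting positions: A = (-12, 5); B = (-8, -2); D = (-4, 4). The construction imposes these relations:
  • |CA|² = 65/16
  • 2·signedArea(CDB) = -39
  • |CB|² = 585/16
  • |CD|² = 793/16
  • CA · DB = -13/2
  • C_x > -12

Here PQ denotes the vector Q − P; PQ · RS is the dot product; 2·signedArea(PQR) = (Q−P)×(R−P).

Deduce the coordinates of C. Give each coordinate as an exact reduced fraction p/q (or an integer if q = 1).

C = (-11, 13/4)

1. C_x = -11  [CA · DB = -13/2 ∩ 2·signedArea(CDB) = -39]
2. C_y = 13/4  [CA · DB = -13/2 ∩ 2·signedArea(CDB) = -39]
   → C = (-11, 13/4)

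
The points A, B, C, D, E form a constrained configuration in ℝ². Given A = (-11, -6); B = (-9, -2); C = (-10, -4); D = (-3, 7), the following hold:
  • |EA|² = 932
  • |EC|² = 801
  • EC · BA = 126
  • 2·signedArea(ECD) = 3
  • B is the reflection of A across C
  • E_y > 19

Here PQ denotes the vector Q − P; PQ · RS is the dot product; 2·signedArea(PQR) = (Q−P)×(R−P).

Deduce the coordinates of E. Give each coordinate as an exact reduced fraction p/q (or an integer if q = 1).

E = (5, 20)

1. E_x = 5  [2·signedArea(ECD) = 3 ∩ EC · BA = 126]
2. E_y = 20  [2·signedArea(ECD) = 3 ∩ EC · BA = 126]
   → E = (5, 20)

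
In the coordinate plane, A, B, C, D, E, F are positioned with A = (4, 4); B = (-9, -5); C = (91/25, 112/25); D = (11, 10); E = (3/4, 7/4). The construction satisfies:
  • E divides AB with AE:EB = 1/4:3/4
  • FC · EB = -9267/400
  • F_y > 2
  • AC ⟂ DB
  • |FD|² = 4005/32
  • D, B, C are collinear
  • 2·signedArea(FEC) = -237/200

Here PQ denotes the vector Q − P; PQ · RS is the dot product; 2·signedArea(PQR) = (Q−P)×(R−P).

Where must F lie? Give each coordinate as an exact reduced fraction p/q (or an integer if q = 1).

1. F_x = 19/8  [2·signedArea(FEC) = -237/200 ∩ FC · EB = -9267/400]
2. F_y = 23/8  [2·signedArea(FEC) = -237/200 ∩ FC · EB = -9267/400]
   → F = (19/8, 23/8)

F = (19/8, 23/8)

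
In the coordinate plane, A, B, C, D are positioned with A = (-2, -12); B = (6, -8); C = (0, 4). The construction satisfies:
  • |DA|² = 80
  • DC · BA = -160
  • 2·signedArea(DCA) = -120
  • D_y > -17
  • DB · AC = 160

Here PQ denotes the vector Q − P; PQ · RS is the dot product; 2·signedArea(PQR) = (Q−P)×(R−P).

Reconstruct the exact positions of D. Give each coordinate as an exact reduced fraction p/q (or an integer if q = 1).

1. D_x = -10  [2·signedArea(DCA) = -120 ∩ DB · AC = 160]
2. D_y = -16  [2·signedArea(DCA) = -120 ∩ DB · AC = 160]
   → D = (-10, -16)

D = (-10, -16)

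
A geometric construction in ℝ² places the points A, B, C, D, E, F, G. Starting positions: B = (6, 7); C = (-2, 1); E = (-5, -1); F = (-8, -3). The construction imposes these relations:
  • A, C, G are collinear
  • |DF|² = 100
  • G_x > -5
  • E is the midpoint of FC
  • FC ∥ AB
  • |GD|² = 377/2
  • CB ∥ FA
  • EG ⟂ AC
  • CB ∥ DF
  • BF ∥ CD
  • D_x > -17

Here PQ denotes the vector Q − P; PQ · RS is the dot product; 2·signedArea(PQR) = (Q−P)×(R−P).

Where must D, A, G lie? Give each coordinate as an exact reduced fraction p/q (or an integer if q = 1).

A = (0, 3)
D = (-16, -9)
G = (-9/2, -3/2)

1. D_x = -16  [CB ∥ DF ∩ BF ∥ CD]
2. D_y = -9  [CB ∥ DF ∩ BF ∥ CD]
   → D = (-16, -9)
3. A_x = 0  [FC ∥ AB ∩ CB ∥ FA]
4. A_y = 3  [FC ∥ AB ∩ CB ∥ FA]
   → A = (0, 3)
5. G_x = -9/2  [A, C, G are collinear ∩ EG ⟂ AC]
6. G_y = -3/2  [A, C, G are collinear ∩ EG ⟂ AC]
   → G = (-9/2, -3/2)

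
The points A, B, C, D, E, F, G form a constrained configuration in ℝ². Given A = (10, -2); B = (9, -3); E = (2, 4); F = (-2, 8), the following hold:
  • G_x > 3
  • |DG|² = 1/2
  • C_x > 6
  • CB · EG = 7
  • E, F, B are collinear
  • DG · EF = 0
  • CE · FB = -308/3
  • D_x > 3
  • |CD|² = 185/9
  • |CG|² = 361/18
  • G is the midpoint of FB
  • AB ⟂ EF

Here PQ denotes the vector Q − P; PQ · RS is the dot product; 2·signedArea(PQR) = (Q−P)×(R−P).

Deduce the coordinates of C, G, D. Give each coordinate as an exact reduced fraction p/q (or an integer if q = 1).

C = (20/3, -2/3)
D = (4, 3)
G = (7/2, 5/2)

1. G_x = 7/2  [G is the midpoint of FB]
2. G_y = 5/2  [G is the midpoint of FB]
   → G = (7/2, 5/2)
3. D_x = 4  [line 4·x + -4·y + -4 = 0 ∩ |DG|² = 1/2]
4. D_y = 3  [line 4·x + -4·y + -4 = 0 ∩ |DG|² = 1/2]
   → D = (4, 3)
5. C_x = 20/3  [line -11·x + 11·y + 242/3 = 0 ∩ |CG|² = 361/18]
6. C_y = -2/3  [line -11·x + 11·y + 242/3 = 0 ∩ |CG|² = 361/18]
   → C = (20/3, -2/3)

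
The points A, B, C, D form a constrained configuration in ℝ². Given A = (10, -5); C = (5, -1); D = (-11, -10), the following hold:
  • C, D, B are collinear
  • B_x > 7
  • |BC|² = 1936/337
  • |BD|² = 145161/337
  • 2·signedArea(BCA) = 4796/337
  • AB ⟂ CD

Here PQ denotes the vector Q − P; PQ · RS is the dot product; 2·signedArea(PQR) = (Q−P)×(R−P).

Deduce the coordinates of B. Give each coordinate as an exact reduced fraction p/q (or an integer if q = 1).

1. B_x = 2389/337  [C, D, B are collinear ∩ AB ⟂ CD]
2. B_y = 59/337  [C, D, B are collinear ∩ AB ⟂ CD]
   → B = (2389/337, 59/337)

B = (2389/337, 59/337)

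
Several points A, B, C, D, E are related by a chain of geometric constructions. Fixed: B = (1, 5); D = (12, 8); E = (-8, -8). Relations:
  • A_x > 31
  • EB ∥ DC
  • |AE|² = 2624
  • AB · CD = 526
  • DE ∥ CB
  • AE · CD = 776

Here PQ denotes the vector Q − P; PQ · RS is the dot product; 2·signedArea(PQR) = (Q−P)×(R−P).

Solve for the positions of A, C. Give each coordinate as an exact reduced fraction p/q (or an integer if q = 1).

1. C_x = 21  [DE ∥ CB ∩ EB ∥ DC]
2. C_y = 21  [DE ∥ CB ∩ EB ∥ DC]
   → C = (21, 21)
3. A_x = 32  [line 9·x + 13·y + -600 = 0 ∩ |AE|² = 2624]
4. A_y = 24  [line 9·x + 13·y + -600 = 0 ∩ |AE|² = 2624]
   → A = (32, 24)

A = (32, 24)
C = (21, 21)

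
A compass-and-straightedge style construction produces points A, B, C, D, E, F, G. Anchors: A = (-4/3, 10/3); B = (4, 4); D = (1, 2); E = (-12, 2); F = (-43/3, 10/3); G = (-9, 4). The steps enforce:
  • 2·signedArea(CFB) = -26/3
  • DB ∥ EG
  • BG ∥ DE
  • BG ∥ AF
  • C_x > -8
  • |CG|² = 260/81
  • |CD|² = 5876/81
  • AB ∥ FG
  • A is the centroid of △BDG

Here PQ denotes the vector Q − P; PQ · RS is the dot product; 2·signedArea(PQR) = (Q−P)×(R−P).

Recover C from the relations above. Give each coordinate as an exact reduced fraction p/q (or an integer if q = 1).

C = (-67/9, 28/9)

1. C_x = -67/9  [line -2/3·x + 55/3·y + -62 = 0 ∩ |CG|² = 260/81]
2. C_y = 28/9  [line -2/3·x + 55/3·y + -62 = 0 ∩ |CG|² = 260/81]
   → C = (-67/9, 28/9)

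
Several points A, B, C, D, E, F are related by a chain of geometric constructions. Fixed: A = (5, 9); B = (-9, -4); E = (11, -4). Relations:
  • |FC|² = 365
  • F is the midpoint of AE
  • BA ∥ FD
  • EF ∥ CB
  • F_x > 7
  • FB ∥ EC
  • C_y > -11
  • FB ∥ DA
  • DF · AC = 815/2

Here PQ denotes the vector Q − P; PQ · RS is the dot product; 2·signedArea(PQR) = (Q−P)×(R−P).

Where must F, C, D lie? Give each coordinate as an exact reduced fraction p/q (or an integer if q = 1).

1. F_x = 8  [F is the midpoint of AE]
2. F_y = 5/2  [F is the midpoint of AE]
   → F = (8, 5/2)
3. C_x = -6  [EF ∥ CB ∩ FB ∥ EC]
4. C_y = -21/2  [EF ∥ CB ∩ FB ∥ EC]
   → C = (-6, -21/2)
5. D_x = 22  [FB ∥ DA ∩ BA ∥ FD]
6. D_y = 31/2  [FB ∥ DA ∩ BA ∥ FD]
   → D = (22, 31/2)

C = (-6, -21/2)
D = (22, 31/2)
F = (8, 5/2)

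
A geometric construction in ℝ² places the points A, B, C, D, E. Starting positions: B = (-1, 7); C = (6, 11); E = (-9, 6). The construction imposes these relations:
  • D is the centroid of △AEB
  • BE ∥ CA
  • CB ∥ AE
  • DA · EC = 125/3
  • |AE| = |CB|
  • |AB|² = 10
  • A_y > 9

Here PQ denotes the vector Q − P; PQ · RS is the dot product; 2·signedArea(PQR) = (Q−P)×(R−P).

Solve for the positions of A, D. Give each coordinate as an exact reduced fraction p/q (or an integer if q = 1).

1. A_x = -2  [CB ∥ AE ∩ BE ∥ CA]
2. A_y = 10  [CB ∥ AE ∩ BE ∥ CA]
   → A = (-2, 10)
3. D_x = -4  [D is the centroid of △AEB]
4. D_y = 23/3  [D is the centroid of △AEB]
   → D = (-4, 23/3)

A = (-2, 10)
D = (-4, 23/3)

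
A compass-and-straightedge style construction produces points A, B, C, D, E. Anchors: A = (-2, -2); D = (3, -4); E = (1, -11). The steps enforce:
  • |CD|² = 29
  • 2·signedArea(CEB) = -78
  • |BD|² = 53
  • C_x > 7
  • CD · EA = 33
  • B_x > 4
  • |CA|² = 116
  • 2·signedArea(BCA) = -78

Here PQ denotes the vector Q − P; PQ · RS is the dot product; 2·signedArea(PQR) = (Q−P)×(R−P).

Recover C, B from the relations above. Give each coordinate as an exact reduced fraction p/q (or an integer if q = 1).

1. C_x = 8  [line 3·x + -9·y + -78 = 0 ∩ |CD|² = 29]
2. C_y = -6  [line 3·x + -9·y + -78 = 0 ∩ |CD|² = 29]
   → C = (8, -6)
3. B_x = 5  [2·signedArea(CEB) = -78 ∩ 2·signedArea(BCA) = -78]
4. B_y = 3  [2·signedArea(CEB) = -78 ∩ 2·signedArea(BCA) = -78]
   → B = (5, 3)

B = (5, 3)
C = (8, -6)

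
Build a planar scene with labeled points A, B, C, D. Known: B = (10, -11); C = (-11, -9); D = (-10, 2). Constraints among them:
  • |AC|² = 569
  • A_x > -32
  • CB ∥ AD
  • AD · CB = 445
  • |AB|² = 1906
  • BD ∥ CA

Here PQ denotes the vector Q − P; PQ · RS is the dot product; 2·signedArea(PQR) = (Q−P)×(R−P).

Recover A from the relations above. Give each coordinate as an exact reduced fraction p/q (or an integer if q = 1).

1. A_x = -31  [CB ∥ AD ∩ BD ∥ CA]
2. A_y = 4  [CB ∥ AD ∩ BD ∥ CA]
   → A = (-31, 4)

A = (-31, 4)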